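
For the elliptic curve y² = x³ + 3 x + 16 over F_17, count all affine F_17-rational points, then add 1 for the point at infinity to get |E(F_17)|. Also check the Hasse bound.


Affine points = {(0, 4), (0, 13), (2, 8), (2, 9), (3, 1), (3, 16), (8, 5), (8, 12), (10, 3), (10, 14), (13, 5), (13, 12), (15, 6), (15, 11)}; affine count = 14; |E(F_17)| = 15.

Discriminant check: Δ ∝ 4a³ + 27b² = 4·3³ + 27·16² = 4·27 + 27·256 ≡ 16 (mod 17). Nonzero ⇒ E is nonsingular.
For each x ∈ F_17, compute rhs = x³ + 3·x + 16 mod 17, then count y ∈ F_17 with y² ≡ rhs.
  x = 0: rhs = 16, matching y values: 4, 13 (2 points).
  x = 1: rhs = 3, matching y values: none (0 points).
  x = 2: rhs = 13, matching y values: 8, 9 (2 points).
  x = 3: rhs = 1, matching y values: 1, 16 (2 points).
  x = 4: rhs = 7, matching y values: none (0 points).
  x = 5: rhs = 3, matching y values: none (0 points).
  x = 6: rhs = 12, matching y values: none (0 points).
  x = 7: rhs = 6, matching y values: none (0 points).
  x = 8: rhs = 8, matching y values: 5, 12 (2 points).
  x = 9: rhs = 7, matching y values: none (0 points).
  x = 10: rhs = 9, matching y values: 3, 14 (2 points).
  x = 11: rhs = 3, matching y values: none (0 points).
  x = 12: rhs = 12, matching y values: none (0 points).
  x = 13: rhs = 8, matching y values: 5, 12 (2 points).
  x = 14: rhs = 14, matching y values: none (0 points).
  x = 15: rhs = 2, matching y values: 6, 11 (2 points).
  x = 16: rhs = 12, matching y values: none (0 points).
Total affine count: 14.
Full point count |E(F_17)| = 14 + 1 = 15.
Hasse bound: |15 − (17+1)| = |-3| = 3 ≤ 2√17 ≈ 8.2462 ✓.


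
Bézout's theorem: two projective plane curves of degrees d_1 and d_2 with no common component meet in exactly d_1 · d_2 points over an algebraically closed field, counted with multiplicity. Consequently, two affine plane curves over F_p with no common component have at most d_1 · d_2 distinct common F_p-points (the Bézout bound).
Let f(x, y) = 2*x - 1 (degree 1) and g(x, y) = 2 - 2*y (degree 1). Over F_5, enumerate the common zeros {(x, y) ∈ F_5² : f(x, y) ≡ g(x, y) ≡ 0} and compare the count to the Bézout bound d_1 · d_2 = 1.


Common zeros: {(3, 1)}; count = 1; Bézout bound = 1.

deg(f) = 1, deg(g) = 1, so Bézout bound = 1.
Scan x ∈ F_5. For each x, list the y ∈ F_5 with f(x, y) ≡ 0 and those with g(x, y) ≡ 0 (mod 5); the common zeros in that column are the intersection.
  x = 0: f ≡ 0 at y ∈ ∅; g ≡ 0 at y ∈ {1}; common: ∅.
  x = 1: f ≡ 0 at y ∈ ∅; g ≡ 0 at y ∈ {1}; common: ∅.
  x = 2: f ≡ 0 at y ∈ ∅; g ≡ 0 at y ∈ {1}; common: ∅.
  x = 3: f ≡ 0 at y ∈ {0, 1, 2, 3, 4}; g ≡ 0 at y ∈ {1}; common: {1}.
  x = 4: f ≡ 0 at y ∈ ∅; g ≡ 0 at y ∈ {1}; common: ∅.
Collecting: common zeros = {(3, 1)}, so the count is 1.
Comparison with the Bézout bound: 1 ≤ 1 = deg(f)·deg(g), as expected for curves with no common component (the bound is attained).


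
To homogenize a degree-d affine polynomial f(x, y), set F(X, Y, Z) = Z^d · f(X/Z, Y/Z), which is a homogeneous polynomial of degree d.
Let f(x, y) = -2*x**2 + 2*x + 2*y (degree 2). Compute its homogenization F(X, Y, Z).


F(X, Y, Z) = -2*X**2 + 2*X*Z + 2*Y*Z

deg(f) = 2.
Substitute x = X/Z, y = Y/Z into f, then multiply by Z^2.
  monomial -2·x^2·y^0 ↦ -2·X^2·Y^0·Z^0.
  monomial 2·x^1·y^0 ↦ 2·X^1·Y^0·Z^1.
  monomial 2·x^0·y^1 ↦ 2·X^0·Y^1·Z^1.
Collecting: F(X, Y, Z) = -2*X**2 + 2*X*Z + 2*Y*Z.


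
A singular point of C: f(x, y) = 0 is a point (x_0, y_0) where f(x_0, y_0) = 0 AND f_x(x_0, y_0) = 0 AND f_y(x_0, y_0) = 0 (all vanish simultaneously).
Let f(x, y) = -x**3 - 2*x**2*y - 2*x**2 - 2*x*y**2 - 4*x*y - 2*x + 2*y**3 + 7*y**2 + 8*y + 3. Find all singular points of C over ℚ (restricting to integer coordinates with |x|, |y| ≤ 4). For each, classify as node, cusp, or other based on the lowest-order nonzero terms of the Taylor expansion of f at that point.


Singular points: {(0, -1)}; classification: cusp.

Compute partial derivatives:
  f_x = -3*x**2 - 4*x*y - 4*x - 2*y**2 - 4*y - 2.
  f_y = -2*x**2 - 4*x*y - 4*x + 6*y**2 + 14*y + 8.
Scan x_0 ∈ {−4, ..., 4}. For each x_0, f_y(x_0, y) is a polynomial in y; find its integer roots y ∈ {−4, ..., 4}, then test f_x and f at those candidates.
  x = -4: f_y(-4, y) = 6*y**2 + 30*y - 8; no integer root y with |y| ≤ 4.
  x = -3: f_y(-3, y) = 6*y**2 + 26*y + 2; no integer root y with |y| ≤ 4.
  x = -2: f_y(-2, y) = 6*y**2 + 22*y + 8; no integer root y with |y| ≤ 4.
  x = -1: f_y(-1, y) = 6*y**2 + 18*y + 10; no integer root y with |y| ≤ 4.
  x = 0: f_y(0, y) = 6*y**2 + 14*y + 8; vanishes at y ∈ {-1}. (0, -1): f_x = 0, f = 0 — SINGULAR.
  x = 1: f_y(1, y) = 6*y**2 + 10*y + 2; no integer root y with |y| ≤ 4.
  x = 2: f_y(2, y) = 6*y**2 + 6*y - 8; no integer root y with |y| ≤ 4.
  x = 3: f_y(3, y) = 6*y**2 + 2*y - 22; no integer root y with |y| ≤ 4.
  x = 4: f_y(4, y) = 6*y**2 - 2*y - 40; no integer root y with |y| ≤ 4.
Only singular point on the grid: (0, -1).
Classify: substitute x = 0 + u, y = -1 + v and expand: f = -u**3 - 2*u**2*v - 2*u*v**2 + 2*v**3 + v**2.
No constant or linear terms (consistent with a singular point). Quadratic part: v**2. Cubic part: -u**3 - 2*u**2*v - 2*u*v**2 + 2*v**3.
The quadratic part v**2 is a perfect square, so there is a single (double) tangent line v = 0, i.e. y = -1. Restricting the cubic part to that line (v = 0) leaves -u**3 ≠ 0, so f is not divisible by v and the branch is v² ≈ u**3 to lowest order — this is a cusp.
Classification: cusp.


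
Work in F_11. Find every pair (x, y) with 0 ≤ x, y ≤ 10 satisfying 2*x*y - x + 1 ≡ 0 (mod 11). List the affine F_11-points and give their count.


Affine F_11-points: {(1, 0), (2, 3), (3, 4), (4, 10), (5, 7), (6, 5), (7, 2), (8, 8), (9, 9), (10, 1)}; count = 10.

For each of the 121 pairs (x, y) ∈ F_11², evaluate f(x, y) mod 11. Record the zeros.
  x = 0: [0↦1, 1↦1, 2↦1, 3↦1, 4↦1, 5↦1, 6↦1, 7↦1, 8↦1, 9↦1, 10↦1]  zeros at y ∈ ∅
  x = 1: [0↦0, 1↦2, 2↦4, 3↦6, 4↦8, 5↦10, 6↦1, 7↦3, 8↦5, 9↦7, 10↦9]  zeros at y ∈ {0}
  x = 2: [0↦10, 1↦3, 2↦7, 3↦0, 4↦4, 5↦8, 6↦1, 7↦5, 8↦9, 9↦2, 10↦6]  zeros at y ∈ {3}
  x = 3: [0↦9, 1↦4, 2↦10, 3↦5, 4↦0, 5↦6, 6↦1, 7↦7, 8↦2, 9↦8, 10↦3]  zeros at y ∈ {4}
  x = 4: [0↦8, 1↦5, 2↦2, 3↦10, 4↦7, 5↦4, 6↦1, 7↦9, 8↦6, 9↦3, 10↦0]  zeros at y ∈ {10}
  x = 5: [0↦7, 1↦6, 2↦5, 3↦4, 4↦3, 5↦2, 6↦1, 7↦0, 8↦10, 9↦9, 10↦8]  zeros at y ∈ {7}
  x = 6: [0↦6, 1↦7, 2↦8, 3↦9, 4↦10, 5↦0, 6↦1, 7↦2, 8↦3, 9↦4, 10↦5]  zeros at y ∈ {5}
  x = 7: [0↦5, 1↦8, 2↦0, 3↦3, 4↦6, 5↦9, 6↦1, 7↦4, 8↦7, 9↦10, 10↦2]  zeros at y ∈ {2}
  x = 8: [0↦4, 1↦9, 2↦3, 3↦8, 4↦2, 5↦7, 6↦1, 7↦6, 8↦0, 9↦5, 10↦10]  zeros at y ∈ {8}
  x = 9: [0↦3, 1↦10, 2↦6, 3↦2, 4↦9, 5↦5, 6↦1, 7↦8, 8↦4, 9↦0, 10↦7]  zeros at y ∈ {9}
  x = 10: [0↦2, 1↦0, 2↦9, 3↦7, 4↦5, 5↦3, 6↦1, 7↦10, 8↦8, 9↦6, 10↦4]  zeros at y ∈ {1}
Collecting zeros: affine points = {(1, 0), (2, 3), (3, 4), (4, 10), (5, 7), (6, 5), (7, 2), (8, 8), (9, 9), (10, 1)}.
Total count |C(F_11)_aff| = 10.


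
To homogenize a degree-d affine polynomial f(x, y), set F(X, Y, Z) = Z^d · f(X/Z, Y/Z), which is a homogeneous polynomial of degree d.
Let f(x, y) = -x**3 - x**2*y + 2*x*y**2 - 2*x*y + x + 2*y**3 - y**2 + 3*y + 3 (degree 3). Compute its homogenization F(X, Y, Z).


F(X, Y, Z) = -X**3 - X**2*Y + 2*X*Y**2 - 2*X*Y*Z + X*Z**2 + 2*Y**3 - Y**2*Z + 3*Y*Z**2 + 3*Z**3

deg(f) = 3.
Substitute x = X/Z, y = Y/Z into f, then multiply by Z^3.
  monomial -1·x^3·y^0 ↦ -1·X^3·Y^0·Z^0.
  monomial -1·x^2·y^1 ↦ -1·X^2·Y^1·Z^0.
  monomial 2·x^1·y^2 ↦ 2·X^1·Y^2·Z^0.
  monomial -2·x^1·y^1 ↦ -2·X^1·Y^1·Z^1.
  monomial 1·x^1·y^0 ↦ 1·X^1·Y^0·Z^2.
  monomial 2·x^0·y^3 ↦ 2·X^0·Y^3·Z^0.
  monomial -1·x^0·y^2 ↦ -1·X^0·Y^2·Z^1.
  monomial 3·x^0·y^1 ↦ 3·X^0·Y^1·Z^2.
  monomial 3·x^0·y^0 ↦ 3·X^0·Y^0·Z^3.
Collecting: F(X, Y, Z) = -X**3 - X**2*Y + 2*X*Y**2 - 2*X*Y*Z + X*Z**2 + 2*Y**3 - Y**2*Z + 3*Y*Z**2 + 3*Z**3.


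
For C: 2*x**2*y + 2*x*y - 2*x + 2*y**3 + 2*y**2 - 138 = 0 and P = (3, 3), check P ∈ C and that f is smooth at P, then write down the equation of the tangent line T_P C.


Tangent line at P: 40*x + 90*y - 390 = 0.

Step 1: f(3, 3) = 0, so P lies on C.
Step 2: partial derivatives
  f_x(x, y) = 4*x*y + 2*y - 2, f_y(x, y) = 2*x**2 + 2*x + 6*y**2 + 4*y.
  f_x(P) = 40, f_y(P) = 90 (gradient nonzero, so P is smooth).
Step 3: tangent line at P: 40·(x − 3) + 90·(y − 3) = 0.
Expanding: 40*x + 90*y - 390 = 0.


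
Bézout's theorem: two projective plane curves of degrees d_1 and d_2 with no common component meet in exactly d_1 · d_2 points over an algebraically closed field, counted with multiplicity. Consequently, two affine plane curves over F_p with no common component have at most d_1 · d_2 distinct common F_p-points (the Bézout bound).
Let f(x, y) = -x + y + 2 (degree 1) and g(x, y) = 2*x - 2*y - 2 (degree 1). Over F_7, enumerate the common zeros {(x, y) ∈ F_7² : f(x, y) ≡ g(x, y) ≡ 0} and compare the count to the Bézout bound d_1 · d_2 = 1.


Common zeros: ∅; count = 0; Bézout bound = 1.

deg(f) = 1, deg(g) = 1, so Bézout bound = 1.
Scan x ∈ F_7. For each x, list the y ∈ F_7 with f(x, y) ≡ 0 and those with g(x, y) ≡ 0 (mod 7); the common zeros in that column are the intersection.
  x = 0: f ≡ 0 at y ∈ {5}; g ≡ 0 at y ∈ {6}; common: ∅.
  x = 1: f ≡ 0 at y ∈ {6}; g ≡ 0 at y ∈ {0}; common: ∅.
  x = 2: f ≡ 0 at y ∈ {0}; g ≡ 0 at y ∈ {1}; common: ∅.
  x = 3: f ≡ 0 at y ∈ {1}; g ≡ 0 at y ∈ {2}; common: ∅.
  x = 4: f ≡ 0 at y ∈ {2}; g ≡ 0 at y ∈ {3}; common: ∅.
  x = 5: f ≡ 0 at y ∈ {3}; g ≡ 0 at y ∈ {4}; common: ∅.
  x = 6: f ≡ 0 at y ∈ {4}; g ≡ 0 at y ∈ {5}; common: ∅.
Collecting: common zeros = ∅, so the count is 0.
Comparison with the Bézout bound: 0 ≤ 1 = deg(f)·deg(g), as expected for curves with no common component (the affine F_7-count falls short of the bound because intersections may lie at infinity, over extension fields, or carry multiplicity).


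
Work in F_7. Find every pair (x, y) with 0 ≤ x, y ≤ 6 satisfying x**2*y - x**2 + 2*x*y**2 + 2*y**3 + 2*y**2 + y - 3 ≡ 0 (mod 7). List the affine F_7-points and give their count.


Affine F_7-points: {(0, 4), (1, 4), (2, 0), (3, 2), (4, 6), (5, 0), (6, 1), (6, 3)}; count = 8.

For each of the 49 pairs (x, y) ∈ F_7², evaluate f(x, y) mod 7. Record the zeros.
  x = 0: [0↦4, 1↦2, 2↦2, 3↦2, 4↦0, 5↦1, 6↦3]  zeros at y ∈ {4}
  x = 1: [0↦3, 1↦4, 2↦4, 3↦1, 4↦0, 5↦6, 6↦3]  zeros at y ∈ {4}
  x = 2: [0↦0, 1↦6, 2↦1, 3↦4, 4↦6, 5↦5, 6↦6]  zeros at y ∈ {0}
  x = 3: [0↦2, 1↦1, 2↦0, 3↦4, 4↦4, 5↦5, 6↦5]  zeros at y ∈ {2}
  x = 4: [0↦2, 1↦3, 2↦1, 3↦1, 4↦1, 5↦6, 6↦0]  zeros at y ∈ {6}
  x = 5: [0↦0, 1↦5, 2↦4, 3↦2, 4↦4, 5↦1, 6↦5]  zeros at y ∈ {0}
  x = 6: [0↦3, 1↦0, 2↦2, 3↦0, 4↦6, 5↦4, 6↦6]  zeros at y ∈ {1, 3}
Collecting zeros: affine points = {(0, 4), (1, 4), (2, 0), (3, 2), (4, 6), (5, 0), (6, 1), (6, 3)}.
Total count |C(F_7)_aff| = 8.


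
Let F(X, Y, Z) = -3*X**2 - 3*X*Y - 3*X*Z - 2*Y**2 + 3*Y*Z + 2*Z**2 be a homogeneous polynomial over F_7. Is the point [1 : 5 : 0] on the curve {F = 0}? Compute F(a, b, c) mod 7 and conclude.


F(1,5,0) ≡ 2 (mod 7); P is NOT on the curve.

Evaluate F(1, 5, 0) term-by-term (mod 7).
  -3*X**2 ↦ -3·1·1·1 = -3
  -3*X*Y ↦ -3·1·5·1 = -15
  -3*X*Z ↦ -3·1·1·0 = 0
  -2*Y**2 ↦ -2·1·25·1 = -50
  3*Y*Z ↦ 3·1·5·0 = 0
  2*Z**2 ↦ 2·1·1·0 = 0
Sum: F(1, 5, 0) = (-3) + (-15) + (0) + (-50) + (0) + (0) = -68.
Reducing mod 7: -68 ≡ 2 (mod 7).
Since F(a, b, c) ≡ 2 ≠ 0 (mod 7), P does NOT lie on the curve.


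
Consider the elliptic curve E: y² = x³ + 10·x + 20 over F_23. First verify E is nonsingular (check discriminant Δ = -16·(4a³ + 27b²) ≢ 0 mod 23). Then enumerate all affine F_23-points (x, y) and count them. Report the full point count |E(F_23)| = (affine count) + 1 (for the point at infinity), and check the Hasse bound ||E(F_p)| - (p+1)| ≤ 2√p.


Affine points = {(1, 10), (1, 13), (2, 5), (2, 18), (3, 10), (3, 13), (4, 3), (4, 20), (10, 4), (10, 19), (11, 9), (11, 14), (13, 1), (13, 22), (14, 11), (14, 12), (15, 7), (15, 16), (18, 11), (18, 12), (19, 10), (19, 13), (20, 3), (20, 20), (22, 3), (22, 20)}; affine count = 26; |E(F_23)| = 27.

Discriminant check: Δ ∝ 4a³ + 27b² = 4·10³ + 27·20² = 4·1000 + 27·400 ≡ 11 (mod 23). Nonzero ⇒ E is nonsingular.
For each x ∈ F_23, compute rhs = x³ + 10·x + 20 mod 23, then count y ∈ F_23 with y² ≡ rhs.
  x = 0: rhs = 20, matching y values: none (0 points).
  x = 1: rhs = 8, matching y values: 10, 13 (2 points).
  x = 2: rhs = 2, matching y values: 5, 18 (2 points).
  x = 3: rhs = 8, matching y values: 10, 13 (2 points).
  x = 4: rhs = 9, matching y values: 3, 20 (2 points).
  x = 5: rhs = 11, matching y values: none (0 points).
  x = 6: rhs = 20, matching y values: none (0 points).
  x = 7: rhs = 19, matching y values: none (0 points).
  x = 8: rhs = 14, matching y values: none (0 points).
  x = 9: rhs = 11, matching y values: none (0 points).
  x = 10: rhs = 16, matching y values: 4, 19 (2 points).
  x = 11: rhs = 12, matching y values: 9, 14 (2 points).
  x = 12: rhs = 5, matching y values: none (0 points).
  x = 13: rhs = 1, matching y values: 1, 22 (2 points).
  x = 14: rhs = 6, matching y values: 11, 12 (2 points).
  x = 15: rhs = 3, matching y values: 7, 16 (2 points).
  x = 16: rhs = 21, matching y values: none (0 points).
  x = 17: rhs = 20, matching y values: none (0 points).
  x = 18: rhs = 6, matching y values: 11, 12 (2 points).
  x = 19: rhs = 8, matching y values: 10, 13 (2 points).
  x = 20: rhs = 9, matching y values: 3, 20 (2 points).
  x = 21: rhs = 15, matching y values: none (0 points).
  x = 22: rhs = 9, matching y values: 3, 20 (2 points).
Total affine count: 26.
Full point count |E(F_23)| = 26 + 1 = 27.
Hasse bound: |27 − (23+1)| = |3| = 3 ≤ 2√23 ≈ 9.5917 ✓.


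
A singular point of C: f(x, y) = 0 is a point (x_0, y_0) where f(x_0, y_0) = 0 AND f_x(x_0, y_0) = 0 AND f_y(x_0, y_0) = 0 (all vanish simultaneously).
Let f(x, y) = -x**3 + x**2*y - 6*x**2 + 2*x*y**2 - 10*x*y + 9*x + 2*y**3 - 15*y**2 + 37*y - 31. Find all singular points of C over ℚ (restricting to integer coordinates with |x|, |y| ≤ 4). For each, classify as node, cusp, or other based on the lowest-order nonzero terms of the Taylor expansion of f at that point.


Singular points: {(-1, 3)}; classification: cusp.

Compute partial derivatives:
  f_x = -3*x**2 + 2*x*y - 12*x + 2*y**2 - 10*y + 9.
  f_y = x**2 + 4*x*y - 10*x + 6*y**2 - 30*y + 37.
Scan x_0 ∈ {−4, ..., 4}. For each x_0, f_y(x_0, y) is a polynomial in y; find its integer roots y ∈ {−4, ..., 4}, then test f_x and f at those candidates.
  x = -4: f_y(-4, y) = 6*y**2 - 46*y + 93; no integer root y with |y| ≤ 4.
  x = -3: f_y(-3, y) = 6*y**2 - 42*y + 76; no integer root y with |y| ≤ 4.
  x = -2: f_y(-2, y) = 6*y**2 - 38*y + 61; no integer root y with |y| ≤ 4.
  x = -1: f_y(-1, y) = 6*y**2 - 34*y + 48; vanishes at y ∈ {3}. (-1, 3): f_x = 0, f = 0 — SINGULAR.
  x = 0: f_y(0, y) = 6*y**2 - 30*y + 37; no integer root y with |y| ≤ 4.
  x = 1: f_y(1, y) = 6*y**2 - 26*y + 28; vanishes at y ∈ {2}. (1, 2): f_x = -14 ≠ 0.
  x = 2: f_y(2, y) = 6*y**2 - 22*y + 21; no integer root y with |y| ≤ 4.
  x = 3: f_y(3, y) = 6*y**2 - 18*y + 16; no integer root y with |y| ≤ 4.
  x = 4: f_y(4, y) = 6*y**2 - 14*y + 13; no integer root y with |y| ≤ 4.
Only singular point on the grid: (-1, 3).
Classify: substitute x = -1 + u, y = 3 + v and expand: f = -u**3 + u**2*v + 2*u*v**2 + 2*v**3 + v**2.
No constant or linear terms (consistent with a singular point). Quadratic part: v**2. Cubic part: -u**3 + u**2*v + 2*u*v**2 + 2*v**3.
The quadratic part v**2 is a perfect square, so there is a single (double) tangent line v = 0, i.e. y = 3. Restricting the cubic part to that line (v = 0) leaves -u**3 ≠ 0, so f is not divisible by v and the branch is v² ≈ u**3 to lowest order — this is a cusp.
Classification: cusp.


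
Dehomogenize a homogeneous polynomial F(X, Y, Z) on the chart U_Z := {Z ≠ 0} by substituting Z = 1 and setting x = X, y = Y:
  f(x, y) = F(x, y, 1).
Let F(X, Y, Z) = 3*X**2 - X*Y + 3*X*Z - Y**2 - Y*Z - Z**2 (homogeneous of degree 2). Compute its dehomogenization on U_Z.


f(x, y) = 3*x**2 - x*y + 3*x - y**2 - y - 1

On U_Z we set Z = 1. Each monomial c·X^i·Y^j·Z^k in F becomes c·x^i·y^j·1^k = c·x^i·y^j.
Substituting Z = 1: F(X, Y, 1) = 3*x**2 - x*y + 3*x - y**2 - y - 1.
Note: deg(f) ≤ deg(F) = 2; strict inequality happens when F is divisible by Z (lost terms).


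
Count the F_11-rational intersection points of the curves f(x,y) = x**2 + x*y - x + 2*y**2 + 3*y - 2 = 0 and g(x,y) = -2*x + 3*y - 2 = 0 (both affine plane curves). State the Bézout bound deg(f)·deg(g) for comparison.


Common zeros: {(3, 10), (10, 0)}; count = 2; Bézout bound = 2.

deg(f) = 2, deg(g) = 1, so Bézout bound = 2.
Scan x ∈ F_11. For each x, list the y ∈ F_11 with f(x, y) ≡ 0 and those with g(x, y) ≡ 0 (mod 11); the common zeros in that column are the intersection.
  x = 0: f ≡ 0 at y ∈ {6, 9}; g ≡ 0 at y ∈ {8}; common: ∅.
  x = 1: f ≡ 0 at y ∈ ∅; g ≡ 0 at y ∈ {5}; common: ∅.
  x = 2: f ≡ 0 at y ∈ {0, 3}; g ≡ 0 at y ∈ {2}; common: ∅.
  x = 3: f ≡ 0 at y ∈ {9, 10}; g ≡ 0 at y ∈ {10}; common: {10}.
  x = 4: f ≡ 0 at y ∈ ∅; g ≡ 0 at y ∈ {7}; common: ∅.
  x = 5: f ≡ 0 at y ∈ ∅; g ≡ 0 at y ∈ {4}; common: ∅.
  x = 6: f ≡ 0 at y ∈ {6}; g ≡ 0 at y ∈ {1}; common: ∅.
  x = 7: f ≡ 0 at y ∈ {3}; g ≡ 0 at y ∈ {9}; common: ∅.
  x = 8: f ≡ 0 at y ∈ ∅; g ≡ 0 at y ∈ {6}; common: ∅.
  x = 9: f ≡ 0 at y ∈ ∅; g ≡ 0 at y ∈ {3}; common: ∅.
  x = 10: f ≡ 0 at y ∈ {0, 10}; g ≡ 0 at y ∈ {0}; common: {0}.
Collecting: common zeros = {(3, 10), (10, 0)}, so the count is 2.
Comparison with the Bézout bound: 2 ≤ 2 = deg(f)·deg(g), as expected for curves with no common component (the bound is attained).


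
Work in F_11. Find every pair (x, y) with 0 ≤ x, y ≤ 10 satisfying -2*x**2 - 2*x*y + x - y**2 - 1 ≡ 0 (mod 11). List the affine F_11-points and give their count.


Affine F_11-points: {(3, 6), (3, 10), (4, 4), (4, 10), (5, 5), (5, 7), (7, 3), (7, 5), (8, 0), (8, 6), (9, 0), (9, 4)}; count = 12.

For each of the 121 pairs (x, y) ∈ F_11², evaluate f(x, y) mod 11. Record the zeros.
  x = 0: [0↦10, 1↦9, 2↦6, 3↦1, 4↦5, 5↦7, 6↦7, 7↦5, 8↦1, 9↦6, 10↦9]  zeros at y ∈ ∅
  x = 1: [0↦9, 1↦6, 2↦1, 3↦5, 4↦7, 5↦7, 6↦5, 7↦1, 8↦6, 9↦9, 10↦10]  zeros at y ∈ ∅
  x = 2: [0↦4, 1↦10, 2↦3, 3↦5, 4↦5, 5↦3, 6↦10, 7↦4, 8↦7, 9↦8, 10↦7]  zeros at y ∈ ∅
  x = 3: [0↦6, 1↦10, 2↦1, 3↦1, 4↦10, 5↦6, 6↦0, 7↦3, 8↦4, 9↦3, 10↦0]  zeros at y ∈ {6, 10}
  x = 4: [0↦4, 1↦6, 2↦6, 3↦4, 4↦0, 5↦5, 6↦8, 7↦9, 8↦8, 9↦5, 10↦0]  zeros at y ∈ {4, 10}
  x = 5: [0↦9, 1↦9, 2↦7, 3↦3, 4↦8, 5↦0, 6↦1, 7↦0, 8↦8, 9↦3, 10↦7]  zeros at y ∈ {5, 7}
  x = 6: [0↦10, 1↦8, 2↦4, 3↦9, 4↦1, 5↦2, 6↦1, 7↦9, 8↦4, 9↦8, 10↦10]  zeros at y ∈ ∅
  x = 7: [0↦7, 1↦3, 2↦8, 3↦0, 4↦1, 5↦0, 6↦8, 7↦3, 8↦7, 9↦9, 10↦9]  zeros at y ∈ {3, 5}
  x = 8: [0↦0, 1↦5, 2↦8, 3↦9, 4↦8, 5↦5, 6↦0, 7↦4, 8↦6, 9↦6, 10↦4]  zeros at y ∈ {0, 6}
  x = 9: [0↦0, 1↦3, 2↦4, 3↦3, 4↦0, 5↦6, 6↦10, 7↦1, 8↦1, 9↦10, 10↦6]  zeros at y ∈ {0, 4}
  x = 10: [0↦7, 1↦8, 2↦7, 3↦4, 4↦10, 5↦3, 6↦5, 7↦5, 8↦3, 9↦10, 10↦4]  zeros at y ∈ ∅
Collecting zeros: affine points = {(3, 6), (3, 10), (4, 4), (4, 10), (5, 5), (5, 7), (7, 3), (7, 5), (8, 0), (8, 6), (9, 0), (9, 4)}.
Total count |C(F_11)_aff| = 12.


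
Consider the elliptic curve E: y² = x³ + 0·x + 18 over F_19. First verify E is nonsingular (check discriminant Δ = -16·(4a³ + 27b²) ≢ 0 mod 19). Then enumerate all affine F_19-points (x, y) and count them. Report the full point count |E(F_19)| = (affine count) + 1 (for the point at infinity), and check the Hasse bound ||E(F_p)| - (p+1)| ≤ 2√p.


Affine points = {(1, 0), (2, 8), (2, 11), (3, 8), (3, 11), (4, 5), (4, 14), (6, 5), (6, 14), (7, 0), (8, 6), (8, 13), (9, 5), (9, 14), (10, 7), (10, 12), (11, 0), (12, 6), (12, 13), (13, 7), (13, 12), (14, 8), (14, 11), (15, 7), (15, 12), (18, 6), (18, 13)}; affine count = 27; |E(F_19)| = 28.

Discriminant check: Δ ∝ 4a³ + 27b² = 4·0³ + 27·18² = 4·0 + 27·324 ≡ 8 (mod 19). Nonzero ⇒ E is nonsingular.
For each x ∈ F_19, compute rhs = x³ + 0·x + 18 mod 19, then count y ∈ F_19 with y² ≡ rhs.
  x = 0: rhs = 18, matching y values: none (0 points).
  x = 1: rhs = 0, matching y values: 0 (1 points).
  x = 2: rhs = 7, matching y values: 8, 11 (2 points).
  x = 3: rhs = 7, matching y values: 8, 11 (2 points).
  x = 4: rhs = 6, matching y values: 5, 14 (2 points).
  x = 5: rhs = 10, matching y values: none (0 points).
  x = 6: rhs = 6, matching y values: 5, 14 (2 points).
  x = 7: rhs = 0, matching y values: 0 (1 points).
  x = 8: rhs = 17, matching y values: 6, 13 (2 points).
  x = 9: rhs = 6, matching y values: 5, 14 (2 points).
  x = 10: rhs = 11, matching y values: 7, 12 (2 points).
  x = 11: rhs = 0, matching y values: 0 (1 points).
  x = 12: rhs = 17, matching y values: 6, 13 (2 points).
  x = 13: rhs = 11, matching y values: 7, 12 (2 points).
  x = 14: rhs = 7, matching y values: 8, 11 (2 points).
  x = 15: rhs = 11, matching y values: 7, 12 (2 points).
  x = 16: rhs = 10, matching y values: none (0 points).
  x = 17: rhs = 10, matching y values: none (0 points).
  x = 18: rhs = 17, matching y values: 6, 13 (2 points).
Total affine count: 27.
Full point count |E(F_19)| = 27 + 1 = 28.
Hasse bound: |28 − (19+1)| = |8| = 8 ≤ 2√19 ≈ 8.7178 ✓.


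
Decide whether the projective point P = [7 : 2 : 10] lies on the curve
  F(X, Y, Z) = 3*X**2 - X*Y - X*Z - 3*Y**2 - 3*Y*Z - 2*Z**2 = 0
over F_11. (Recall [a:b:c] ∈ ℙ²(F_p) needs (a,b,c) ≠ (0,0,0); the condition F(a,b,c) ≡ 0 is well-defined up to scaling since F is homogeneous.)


F(7,2,10) ≡ 0 (mod 11); P is on the curve.

Evaluate F(7, 2, 10) term-by-term (mod 11).
  3*X**2 ↦ 3·49·1·1 = 147
  -X*Y ↦ -1·7·2·1 = -14
  -X*Z ↦ -1·7·1·10 = -70
  -3*Y**2 ↦ -3·1·4·1 = -12
  -3*Y*Z ↦ -3·1·2·10 = -60
  -2*Z**2 ↦ -2·1·1·100 = -200
Sum: F(7, 2, 10) = (147) + (-14) + (-70) + (-12) + (-60) + (-200) = -209.
Reducing mod 11: -209 ≡ 0 (mod 11).
Since F(a, b, c) ≡ 0 (mod 11), P lies on the curve.


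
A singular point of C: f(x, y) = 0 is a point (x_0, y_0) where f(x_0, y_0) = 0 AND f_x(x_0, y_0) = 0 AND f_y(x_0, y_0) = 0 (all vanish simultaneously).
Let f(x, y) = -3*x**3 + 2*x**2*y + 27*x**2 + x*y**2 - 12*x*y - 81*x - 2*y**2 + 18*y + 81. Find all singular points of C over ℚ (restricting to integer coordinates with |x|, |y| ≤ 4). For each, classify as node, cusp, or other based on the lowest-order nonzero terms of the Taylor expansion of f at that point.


Singular points: {(3, 0)}; classification: cusp.

Compute partial derivatives:
  f_x = -9*x**2 + 4*x*y + 54*x + y**2 - 12*y - 81.
  f_y = 2*x**2 + 2*x*y - 12*x - 4*y + 18.
Scan x_0 ∈ {−4, ..., 4}. For each x_0, f_y(x_0, y) is a polynomial in y; find its integer roots y ∈ {−4, ..., 4}, then test f_x and f at those candidates.
  x = -4: f_y(-4, y) = 98 - 12*y; no integer root y with |y| ≤ 4.
  x = -3: f_y(-3, y) = 72 - 10*y; no integer root y with |y| ≤ 4.
  x = -2: f_y(-2, y) = 50 - 8*y; no integer root y with |y| ≤ 4.
  x = -1: f_y(-1, y) = 32 - 6*y; no integer root y with |y| ≤ 4.
  x = 0: f_y(0, y) = 18 - 4*y; no integer root y with |y| ≤ 4.
  x = 1: f_y(1, y) = 8 - 2*y; vanishes at y ∈ {4}. (1, 4): f_x = -52 ≠ 0.
  x = 2: f_y(2, y) = 2; no integer root y with |y| ≤ 4.
  x = 3: f_y(3, y) = 2*y; vanishes at y ∈ {0}. (3, 0): f_x = 0, f = 0 — SINGULAR.
  x = 4: f_y(4, y) = 4*y + 2; no integer root y with |y| ≤ 4.
Only singular point on the grid: (3, 0).
Classify: substitute x = 3 + u, y = 0 + v and expand: f = -3*u**3 + 2*u**2*v + u*v**2 + v**2.
No constant or linear terms (consistent with a singular point). Quadratic part: v**2. Cubic part: -3*u**3 + 2*u**2*v + u*v**2.
The quadratic part v**2 is a perfect square, so there is a single (double) tangent line v = 0, i.e. y = 0. Restricting the cubic part to that line (v = 0) leaves -3*u**3 ≠ 0, so f is not divisible by v and the branch is v² ≈ 3*u**3 to lowest order — this is a cusp.
Classification: cusp.


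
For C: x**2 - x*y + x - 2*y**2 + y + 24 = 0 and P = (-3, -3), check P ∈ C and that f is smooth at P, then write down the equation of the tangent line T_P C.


Tangent line at P: -2*x + 16*y + 42 = 0.

Step 1: f(-3, -3) = 0, so P lies on C.
Step 2: partial derivatives
  f_x(x, y) = 2*x - y + 1, f_y(x, y) = -x - 4*y + 1.
  f_x(P) = -2, f_y(P) = 16 (gradient nonzero, so P is smooth).
Step 3: tangent line at P: -2·(x − -3) + 16·(y − -3) = 0.
Expanding: -2*x + 16*y + 42 = 0.


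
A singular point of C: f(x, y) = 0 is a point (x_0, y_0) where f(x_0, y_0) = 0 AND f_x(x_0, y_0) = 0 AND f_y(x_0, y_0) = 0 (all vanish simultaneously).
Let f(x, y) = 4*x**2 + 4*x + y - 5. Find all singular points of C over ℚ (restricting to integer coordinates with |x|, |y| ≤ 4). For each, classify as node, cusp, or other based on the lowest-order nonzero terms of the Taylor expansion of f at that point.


No singular points in the scanned grid; C is smooth there.

Compute partial derivatives:
  f_x = 8*x + 4.
  f_y = 1.
f_y = 1 is a nonzero constant, so f_y never vanishes: no point (x, y) can satisfy f = f_x = f_y = 0. In particular no (x, y) ∈ {−4, ..., 4}² is singular; the curve is smooth.


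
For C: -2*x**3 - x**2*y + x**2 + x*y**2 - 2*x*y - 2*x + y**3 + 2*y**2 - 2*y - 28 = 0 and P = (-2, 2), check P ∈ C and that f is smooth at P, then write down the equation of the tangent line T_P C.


Tangent line at P: -22*x + 10*y - 64 = 0.

Step 1: f(-2, 2) = 0, so P lies on C.
Step 2: partial derivatives
  f_x(x, y) = -6*x**2 - 2*x*y + 2*x + y**2 - 2*y - 2, f_y(x, y) = -x**2 + 2*x*y - 2*x + 3*y**2 + 4*y - 2.
  f_x(P) = -22, f_y(P) = 10 (gradient nonzero, so P is smooth).
Step 3: tangent line at P: -22·(x − -2) + 10·(y − 2) = 0.
Expanding: -22*x + 10*y - 64 = 0.


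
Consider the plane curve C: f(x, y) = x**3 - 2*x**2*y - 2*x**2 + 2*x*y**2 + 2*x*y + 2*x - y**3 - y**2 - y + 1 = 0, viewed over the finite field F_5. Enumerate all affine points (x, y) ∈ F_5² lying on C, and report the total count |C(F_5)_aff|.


Affine F_5-points: {(1, 4), (2, 0), (2, 3), (3, 3), (3, 4)}; count = 5.

For each of the 25 pairs (x, y) ∈ F_5², evaluate f(x, y) mod 5. Record the zeros.
  x = 0: [0↦1, 1↦3, 2↦2, 3↦2, 4↦2]  zeros at y ∈ ∅
  x = 1: [0↦2, 1↦1, 2↦1, 3↦1, 4↦0]  zeros at y ∈ {4}
  x = 2: [0↦0, 1↦2, 2↦4, 3↦0, 4↦4]  zeros at y ∈ {0, 3}
  x = 3: [0↦1, 1↦2, 2↦2, 3↦0, 4↦0]  zeros at y ∈ {3, 4}
  x = 4: [0↦1, 1↦2, 2↦1, 3↦2, 4↦4]  zeros at y ∈ ∅
Collecting zeros: affine points = {(1, 4), (2, 0), (2, 3), (3, 3), (3, 4)}.
Total count |C(F_5)_aff| = 5.


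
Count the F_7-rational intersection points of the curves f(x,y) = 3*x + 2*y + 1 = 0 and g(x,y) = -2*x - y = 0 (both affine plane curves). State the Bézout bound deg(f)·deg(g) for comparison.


Common zeros: {(1, 5)}; count = 1; Bézout bound = 1.

deg(f) = 1, deg(g) = 1, so Bézout bound = 1.
Scan x ∈ F_7. For each x, list the y ∈ F_7 with f(x, y) ≡ 0 and those with g(x, y) ≡ 0 (mod 7); the common zeros in that column are the intersection.
  x = 0: f ≡ 0 at y ∈ {3}; g ≡ 0 at y ∈ {0}; common: ∅.
  x = 1: f ≡ 0 at y ∈ {5}; g ≡ 0 at y ∈ {5}; common: {5}.
  x = 2: f ≡ 0 at y ∈ {0}; g ≡ 0 at y ∈ {3}; common: ∅.
  x = 3: f ≡ 0 at y ∈ {2}; g ≡ 0 at y ∈ {1}; common: ∅.
  x = 4: f ≡ 0 at y ∈ {4}; g ≡ 0 at y ∈ {6}; common: ∅.
  x = 5: f ≡ 0 at y ∈ {6}; g ≡ 0 at y ∈ {4}; common: ∅.
  x = 6: f ≡ 0 at y ∈ {1}; g ≡ 0 at y ∈ {2}; common: ∅.
Collecting: common zeros = {(1, 5)}, so the count is 1.
Comparison with the Bézout bound: 1 ≤ 1 = deg(f)·deg(g), as expected for curves with no common component (the bound is attained).


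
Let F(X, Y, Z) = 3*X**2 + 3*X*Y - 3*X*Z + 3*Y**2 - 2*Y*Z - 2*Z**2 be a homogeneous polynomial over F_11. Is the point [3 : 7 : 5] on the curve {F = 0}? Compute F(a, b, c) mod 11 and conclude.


F(3,7,5) ≡ 6 (mod 11); P is NOT on the curve.

Evaluate F(3, 7, 5) term-by-term (mod 11).
  3*X**2 ↦ 3·9·1·1 = 27
  3*X*Y ↦ 3·3·7·1 = 63
  -3*X*Z ↦ -3·3·1·5 = -45
  3*Y**2 ↦ 3·1·49·1 = 147
  -2*Y*Z ↦ -2·1·7·5 = -70
  -2*Z**2 ↦ -2·1·1·25 = -50
Sum: F(3, 7, 5) = (27) + (63) + (-45) + (147) + (-70) + (-50) = 72.
Reducing mod 11: 72 ≡ 6 (mod 11).
Since F(a, b, c) ≡ 6 ≠ 0 (mod 11), P does NOT lie on the curve.


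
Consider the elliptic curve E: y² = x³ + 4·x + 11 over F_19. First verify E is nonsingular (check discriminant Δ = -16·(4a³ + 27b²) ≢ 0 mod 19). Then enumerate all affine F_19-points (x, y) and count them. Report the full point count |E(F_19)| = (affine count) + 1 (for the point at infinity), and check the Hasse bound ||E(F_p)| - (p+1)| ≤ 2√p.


Affine points = {(0, 7), (0, 12), (1, 4), (1, 15), (5, 2), (5, 17), (6, 2), (6, 17), (8, 2), (8, 17), (9, 4), (9, 15), (10, 5), (10, 14), (12, 1), (12, 18), (15, 8), (15, 11), (18, 5), (18, 14)}; affine count = 20; |E(F_19)| = 21.

Discriminant check: Δ ∝ 4a³ + 27b² = 4·4³ + 27·11² = 4·64 + 27·121 ≡ 8 (mod 19). Nonzero ⇒ E is nonsingular.
For each x ∈ F_19, compute rhs = x³ + 4·x + 11 mod 19, then count y ∈ F_19 with y² ≡ rhs.
  x = 0: rhs = 11, matching y values: 7, 12 (2 points).
  x = 1: rhs = 16, matching y values: 4, 15 (2 points).
  x = 2: rhs = 8, matching y values: none (0 points).
  x = 3: rhs = 12, matching y values: none (0 points).
  x = 4: rhs = 15, matching y values: none (0 points).
  x = 5: rhs = 4, matching y values: 2, 17 (2 points).
  x = 6: rhs = 4, matching y values: 2, 17 (2 points).
  x = 7: rhs = 2, matching y values: none (0 points).
  x = 8: rhs = 4, matching y values: 2, 17 (2 points).
  x = 9: rhs = 16, matching y values: 4, 15 (2 points).
  x = 10: rhs = 6, matching y values: 5, 14 (2 points).
  x = 11: rhs = 18, matching y values: none (0 points).
  x = 12: rhs = 1, matching y values: 1, 18 (2 points).
  x = 13: rhs = 18, matching y values: none (0 points).
  x = 14: rhs = 18, matching y values: none (0 points).
  x = 15: rhs = 7, matching y values: 8, 11 (2 points).
  x = 16: rhs = 10, matching y values: none (0 points).
  x = 17: rhs = 14, matching y values: none (0 points).
  x = 18: rhs = 6, matching y values: 5, 14 (2 points).
Total affine count: 20.
Full point count |E(F_19)| = 20 + 1 = 21.
Hasse bound: |21 − (19+1)| = |1| = 1 ≤ 2√19 ≈ 8.7178 ✓.


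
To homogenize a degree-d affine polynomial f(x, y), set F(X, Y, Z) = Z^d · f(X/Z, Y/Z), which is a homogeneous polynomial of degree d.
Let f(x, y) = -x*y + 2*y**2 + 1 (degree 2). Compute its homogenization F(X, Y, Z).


F(X, Y, Z) = -X*Y + 2*Y**2 + Z**2

deg(f) = 2.
Substitute x = X/Z, y = Y/Z into f, then multiply by Z^2.
  monomial -1·x^1·y^1 ↦ -1·X^1·Y^1·Z^0.
  monomial 2·x^0·y^2 ↦ 2·X^0·Y^2·Z^0.
  monomial 1·x^0·y^0 ↦ 1·X^0·Y^0·Z^2.
Collecting: F(X, Y, Z) = -X*Y + 2*Y**2 + Z**2.


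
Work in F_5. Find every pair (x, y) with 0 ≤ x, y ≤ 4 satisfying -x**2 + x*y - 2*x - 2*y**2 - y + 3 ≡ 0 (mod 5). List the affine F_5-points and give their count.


Affine F_5-points: {(0, 1), (1, 0), (2, 0), (2, 3), (4, 1), (4, 3)}; count = 6.

For each of the 25 pairs (x, y) ∈ F_5², evaluate f(x, y) mod 5. Record the zeros.
  x = 0: [0↦3, 1↦0, 2↦3, 3↦2, 4↦2]  zeros at y ∈ {1}
  x = 1: [0↦0, 1↦3, 2↦2, 3↦2, 4↦3]  zeros at y ∈ {0}
  x = 2: [0↦0, 1↦4, 2↦4, 3↦0, 4↦2]  zeros at y ∈ {0, 3}
  x = 3: [0↦3, 1↦3, 2↦4, 3↦1, 4↦4]  zeros at y ∈ ∅
  x = 4: [0↦4, 1↦0, 2↦2, 3↦0, 4↦4]  zeros at y ∈ {1, 3}
Collecting zeros: affine points = {(0, 1), (1, 0), (2, 0), (2, 3), (4, 1), (4, 3)}.
Total count |C(F_5)_aff| = 6.


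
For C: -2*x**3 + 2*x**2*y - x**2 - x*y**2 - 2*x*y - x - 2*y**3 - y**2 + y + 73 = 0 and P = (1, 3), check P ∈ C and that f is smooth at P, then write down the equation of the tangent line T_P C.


Tangent line at P: -12*x - 65*y + 207 = 0.

Step 1: f(1, 3) = 0, so P lies on C.
Step 2: partial derivatives
  f_x(x, y) = -6*x**2 + 4*x*y - 2*x - y**2 - 2*y - 1, f_y(x, y) = 2*x**2 - 2*x*y - 2*x - 6*y**2 - 2*y + 1.
  f_x(P) = -12, f_y(P) = -65 (gradient nonzero, so P is smooth).
Step 3: tangent line at P: -12·(x − 1) + -65·(y − 3) = 0.
Expanding: -12*x - 65*y + 207 = 0.


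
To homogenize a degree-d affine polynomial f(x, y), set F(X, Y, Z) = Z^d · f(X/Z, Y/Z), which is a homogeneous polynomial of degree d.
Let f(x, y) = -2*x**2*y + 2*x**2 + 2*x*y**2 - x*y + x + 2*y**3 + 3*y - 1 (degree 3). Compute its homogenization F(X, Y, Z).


F(X, Y, Z) = -2*X**2*Y + 2*X**2*Z + 2*X*Y**2 - X*Y*Z + X*Z**2 + 2*Y**3 + 3*Y*Z**2 - Z**3

deg(f) = 3.
Substitute x = X/Z, y = Y/Z into f, then multiply by Z^3.
  monomial -2·x^2·y^1 ↦ -2·X^2·Y^1·Z^0.
  monomial 2·x^2·y^0 ↦ 2·X^2·Y^0·Z^1.
  monomial 2·x^1·y^2 ↦ 2·X^1·Y^2·Z^0.
  monomial -1·x^1·y^1 ↦ -1·X^1·Y^1·Z^1.
  monomial 1·x^1·y^0 ↦ 1·X^1·Y^0·Z^2.
  monomial 2·x^0·y^3 ↦ 2·X^0·Y^3·Z^0.
  monomial 3·x^0·y^1 ↦ 3·X^0·Y^1·Z^2.
  monomial -1·x^0·y^0 ↦ -1·X^0·Y^0·Z^3.
Collecting: F(X, Y, Z) = -2*X**2*Y + 2*X**2*Z + 2*X*Y**2 - X*Y*Z + X*Z**2 + 2*Y**3 + 3*Y*Z**2 - Z**3.


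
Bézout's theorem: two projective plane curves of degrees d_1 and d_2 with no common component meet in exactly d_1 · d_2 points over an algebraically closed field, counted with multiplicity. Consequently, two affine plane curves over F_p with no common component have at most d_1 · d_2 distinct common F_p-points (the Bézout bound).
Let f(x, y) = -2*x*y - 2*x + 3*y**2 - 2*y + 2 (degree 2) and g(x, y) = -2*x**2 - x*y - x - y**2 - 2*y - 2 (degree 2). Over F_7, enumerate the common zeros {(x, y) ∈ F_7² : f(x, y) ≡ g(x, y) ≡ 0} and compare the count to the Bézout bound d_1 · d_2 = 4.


Common zeros: ∅; count = 0; Bézout bound = 4.

deg(f) = 2, deg(g) = 2, so Bézout bound = 4.
Scan x ∈ F_7. For each x, list the y ∈ F_7 with f(x, y) ≡ 0 and those with g(x, y) ≡ 0 (mod 7); the common zeros in that column are the intersection.
  x = 0: f ≡ 0 at y ∈ {4, 6}; g ≡ 0 at y ∈ ∅; common: ∅.
  x = 1: f ≡ 0 at y ∈ {0, 6}; g ≡ 0 at y ∈ ∅; common: ∅.
  x = 2: f ≡ 0 at y ∈ {3, 6}; g ≡ 0 at y ∈ ∅; common: ∅.
  x = 3: f ≡ 0 at y ∈ {6}; g ≡ 0 at y ∈ ∅; common: ∅.
  x = 4: f ≡ 0 at y ∈ {2, 6}; g ≡ 0 at y ∈ ∅; common: ∅.
  x = 5: f ≡ 0 at y ∈ {5, 6}; g ≡ 0 at y ∈ ∅; common: ∅.
  x = 6: f ≡ 0 at y ∈ {1, 6}; g ≡ 0 at y ∈ ∅; common: ∅.
Collecting: common zeros = ∅, so the count is 0.
Comparison with the Bézout bound: 0 ≤ 4 = deg(f)·deg(g), as expected for curves with no common component (the affine F_7-count falls short of the bound because intersections may lie at infinity, over extension fields, or carry multiplicity).


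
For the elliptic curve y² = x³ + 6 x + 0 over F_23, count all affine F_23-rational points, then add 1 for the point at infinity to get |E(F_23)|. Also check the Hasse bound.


Affine points = {(0, 0), (8, 10), (8, 13), (9, 1), (9, 22), (10, 5), (10, 18), (12, 11), (12, 12), (16, 11), (16, 12), (17, 1), (17, 22), (18, 11), (18, 12), (19, 2), (19, 21), (20, 1), (20, 22), (21, 7), (21, 16), (22, 4), (22, 19)}; affine count = 23; |E(F_23)| = 24.

Discriminant check: Δ ∝ 4a³ + 27b² = 4·6³ + 27·0² = 4·216 + 27·0 ≡ 13 (mod 23). Nonzero ⇒ E is nonsingular.
For each x ∈ F_23, compute rhs = x³ + 6·x + 0 mod 23, then count y ∈ F_23 with y² ≡ rhs.
  x = 0: rhs = 0, matching y values: 0 (1 points).
  x = 1: rhs = 7, matching y values: none (0 points).
  x = 2: rhs = 20, matching y values: none (0 points).
  x = 3: rhs = 22, matching y values: none (0 points).
  x = 4: rhs = 19, matching y values: none (0 points).
  x = 5: rhs = 17, matching y values: none (0 points).
  x = 6: rhs = 22, matching y values: none (0 points).
  x = 7: rhs = 17, matching y values: none (0 points).
  x = 8: rhs = 8, matching y values: 10, 13 (2 points).
  x = 9: rhs = 1, matching y values: 1, 22 (2 points).
  x = 10: rhs = 2, matching y values: 5, 18 (2 points).
  x = 11: rhs = 17, matching y values: none (0 points).
  x = 12: rhs = 6, matching y values: 11, 12 (2 points).
  x = 13: rhs = 21, matching y values: none (0 points).
  x = 14: rhs = 22, matching y values: none (0 points).
  x = 15: rhs = 15, matching y values: none (0 points).
  x = 16: rhs = 6, matching y values: 11, 12 (2 points).
  x = 17: rhs = 1, matching y values: 1, 22 (2 points).
  x = 18: rhs = 6, matching y values: 11, 12 (2 points).
  x = 19: rhs = 4, matching y values: 2, 21 (2 points).
  x = 20: rhs = 1, matching y values: 1, 22 (2 points).
  x = 21: rhs = 3, matching y values: 7, 16 (2 points).
  x = 22: rhs = 16, matching y values: 4, 19 (2 points).
Total affine count: 23.
Full point count |E(F_23)| = 23 + 1 = 24.
Hasse bound: |24 − (23+1)| = |0| = 0 ≤ 2√23 ≈ 9.5917 ✓.


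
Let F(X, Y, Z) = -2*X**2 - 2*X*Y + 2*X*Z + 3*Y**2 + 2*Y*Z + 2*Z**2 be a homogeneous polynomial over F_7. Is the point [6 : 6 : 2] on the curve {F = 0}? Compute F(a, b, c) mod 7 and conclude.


F(6,6,2) ≡ 6 (mod 7); P is NOT on the curve.

Evaluate F(6, 6, 2) term-by-term (mod 7).
  -2*X**2 ↦ -2·36·1·1 = -72
  -2*X*Y ↦ -2·6·6·1 = -72
  2*X*Z ↦ 2·6·1·2 = 24
  3*Y**2 ↦ 3·1·36·1 = 108
  2*Y*Z ↦ 2·1·6·2 = 24
  2*Z**2 ↦ 2·1·1·4 = 8
Sum: F(6, 6, 2) = (-72) + (-72) + (24) + (108) + (24) + (8) = 20.
Reducing mod 7: 20 ≡ 6 (mod 7).
Since F(a, b, c) ≡ 6 ≠ 0 (mod 7), P does NOT lie on the curve.


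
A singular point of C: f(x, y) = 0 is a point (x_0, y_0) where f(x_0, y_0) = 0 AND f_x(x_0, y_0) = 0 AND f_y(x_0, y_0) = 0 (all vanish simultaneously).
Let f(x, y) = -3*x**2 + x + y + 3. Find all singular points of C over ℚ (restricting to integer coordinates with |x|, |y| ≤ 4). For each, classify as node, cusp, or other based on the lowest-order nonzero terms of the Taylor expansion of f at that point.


No singular points in the scanned grid; C is smooth there.

Compute partial derivatives:
  f_x = 1 - 6*x.
  f_y = 1.
f_y = 1 is a nonzero constant, so f_y never vanishes: no point (x, y) can satisfy f = f_x = f_y = 0. In particular no (x, y) ∈ {−4, ..., 4}² is singular; the curve is smooth.


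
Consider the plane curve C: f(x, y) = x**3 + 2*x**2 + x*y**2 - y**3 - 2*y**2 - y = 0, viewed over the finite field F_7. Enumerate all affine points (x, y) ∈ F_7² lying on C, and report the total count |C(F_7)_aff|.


Affine F_7-points: {(0, 0), (0, 6), (1, 1), (2, 1), (2, 3), (3, 4), (4, 3), (5, 0), (6, 2), (6, 3), (6, 6)}; count = 11.

For each of the 49 pairs (x, y) ∈ F_7², evaluate f(x, y) mod 7. Record the zeros.
  x = 0: [0↦0, 1↦3, 2↦3, 3↦1, 4↦5, 5↦2, 6↦0]  zeros at y ∈ {0, 6}
  x = 1: [0↦3, 1↦0, 2↦3, 3↦6, 4↦3, 5↦2, 6↦4]  zeros at y ∈ {1}
  x = 2: [0↦2, 1↦0, 2↦6, 3↦0, 4↦4, 5↦5, 6↦4]  zeros at y ∈ {1, 3}
  x = 3: [0↦3, 1↦2, 2↦4, 3↦3, 4↦0, 5↦3, 6↦6]  zeros at y ∈ {4}
  x = 4: [0↦5, 1↦5, 2↦3, 3↦0, 4↦4, 5↦2, 6↦2]  zeros at y ∈ {3}
  x = 5: [0↦0, 1↦1, 2↦2, 3↦4, 4↦1, 5↦1, 6↦5]  zeros at y ∈ {0}
  x = 6: [0↦1, 1↦3, 2↦0, 3↦0, 4↦4, 5↦6, 6↦0]  zeros at y ∈ {2, 3, 6}
Collecting zeros: affine points = {(0, 0), (0, 6), (1, 1), (2, 1), (2, 3), (3, 4), (4, 3), (5, 0), (6, 2), (6, 3), (6, 6)}.
Total count |C(F_7)_aff| = 11.


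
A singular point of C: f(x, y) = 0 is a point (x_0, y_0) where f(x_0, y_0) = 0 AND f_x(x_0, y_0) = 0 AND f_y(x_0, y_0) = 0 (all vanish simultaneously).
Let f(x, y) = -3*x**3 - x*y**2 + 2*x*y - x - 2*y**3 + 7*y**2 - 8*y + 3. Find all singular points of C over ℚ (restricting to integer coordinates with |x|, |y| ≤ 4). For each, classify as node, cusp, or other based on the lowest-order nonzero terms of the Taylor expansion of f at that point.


Singular points: {(0, 1)}; classification: cusp.

Compute partial derivatives:
  f_x = -9*x**2 - y**2 + 2*y - 1.
  f_y = -2*x*y + 2*x - 6*y**2 + 14*y - 8.
Scan x_0 ∈ {−4, ..., 4}. For each x_0, f_y(x_0, y) is a polynomial in y; find its integer roots y ∈ {−4, ..., 4}, then test f_x and f at those candidates.
  x = -4: f_y(-4, y) = -6*y**2 + 22*y - 16; vanishes at y ∈ {1}. (-4, 1): f_x = -144 ≠ 0.
  x = -3: f_y(-3, y) = -6*y**2 + 20*y - 14; vanishes at y ∈ {1}. (-3, 1): f_x = -81 ≠ 0.
  x = -2: f_y(-2, y) = -6*y**2 + 18*y - 12; vanishes at y ∈ {1, 2}. (-2, 1): f_x = -36 ≠ 0; (-2, 2): f_x = -37 ≠ 0.
  x = -1: f_y(-1, y) = -6*y**2 + 16*y - 10; vanishes at y ∈ {1}. (-1, 1): f_x = -9 ≠ 0.
  x = 0: f_y(0, y) = -6*y**2 + 14*y - 8; vanishes at y ∈ {1}. (0, 1): f_x = 0, f = 0 — SINGULAR.
  x = 1: f_y(1, y) = -6*y**2 + 12*y - 6; vanishes at y ∈ {1}. (1, 1): f_x = -9 ≠ 0.
  x = 2: f_y(2, y) = -6*y**2 + 10*y - 4; vanishes at y ∈ {1}. (2, 1): f_x = -36 ≠ 0.
  x = 3: f_y(3, y) = -6*y**2 + 8*y - 2; vanishes at y ∈ {1}. (3, 1): f_x = -81 ≠ 0.
  x = 4: f_y(4, y) = -6*y**2 + 6*y; vanishes at y ∈ {0, 1}. (4, 0): f_x = -145 ≠ 0; (4, 1): f_x = -144 ≠ 0.
Only singular point on the grid: (0, 1).
Classify: substitute x = 0 + u, y = 1 + v and expand: f = -3*u**3 - u*v**2 - 2*v**3 + v**2.
No constant or linear terms (consistent with a singular point). Quadratic part: v**2. Cubic part: -3*u**3 - u*v**2 - 2*v**3.
The quadratic part v**2 is a perfect square, so there is a single (double) tangent line v = 0, i.e. y = 1. Restricting the cubic part to that line (v = 0) leaves -3*u**3 ≠ 0, so f is not divisible by v and the branch is v² ≈ 3*u**3 to lowest order — this is a cusp.
Classification: cusp.
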